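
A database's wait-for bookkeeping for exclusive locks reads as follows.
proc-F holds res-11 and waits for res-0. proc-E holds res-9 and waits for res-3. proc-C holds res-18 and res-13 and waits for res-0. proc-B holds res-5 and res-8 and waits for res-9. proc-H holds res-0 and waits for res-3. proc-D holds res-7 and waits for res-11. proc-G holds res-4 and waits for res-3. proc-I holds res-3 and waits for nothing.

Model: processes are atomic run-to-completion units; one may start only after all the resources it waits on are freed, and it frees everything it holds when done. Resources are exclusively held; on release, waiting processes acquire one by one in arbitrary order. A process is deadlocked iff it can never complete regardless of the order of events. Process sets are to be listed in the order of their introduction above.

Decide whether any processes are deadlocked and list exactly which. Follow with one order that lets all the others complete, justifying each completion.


Nothing here is deadlocked.
Key observation: no waiting chain loops back on itself — every chain ends at a process that waits on nothing, so everyone eventually runs.
One completion order for the rest: proc-I, proc-E, proc-H, proc-G, proc-B, proc-F, proc-C, proc-D.
Walking it through:
  run proc-I (it waits on nothing); releases res-3
  proc-E waits on res-3 — all released -> runs and releases res-9
  proc-H waits on res-3 — all released -> runs and releases res-0
  proc-G waits on res-3 — all released -> runs and releases res-4
  proc-B waits on res-9 — all released -> runs and releases res-5 and res-8
  proc-F waits on res-0 — all released -> runs and releases res-11
  proc-C waits on res-0 — all released -> runs and releases res-18 and res-13
  proc-D waits on res-11 — all released -> runs and releases res-7


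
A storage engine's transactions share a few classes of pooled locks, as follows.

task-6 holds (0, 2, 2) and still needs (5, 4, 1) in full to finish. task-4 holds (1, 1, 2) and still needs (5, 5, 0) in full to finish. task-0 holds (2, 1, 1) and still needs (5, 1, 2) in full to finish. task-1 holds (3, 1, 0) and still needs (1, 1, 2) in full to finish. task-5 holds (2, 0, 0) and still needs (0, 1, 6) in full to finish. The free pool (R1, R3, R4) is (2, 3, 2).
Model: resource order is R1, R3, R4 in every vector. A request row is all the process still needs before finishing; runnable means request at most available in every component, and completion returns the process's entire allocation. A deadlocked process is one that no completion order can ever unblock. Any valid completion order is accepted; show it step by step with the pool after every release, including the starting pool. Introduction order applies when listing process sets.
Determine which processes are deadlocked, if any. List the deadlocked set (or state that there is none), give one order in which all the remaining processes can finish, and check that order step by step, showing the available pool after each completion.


No process is deadlocked.
Key observation: task-1 fits the free pool immediately, and its release cascades until everyone finishes.
One completion order for the rest: task-1, task-0, task-6, task-4, task-5. Walking it through:
  pool = (2, 3, 2)
  task-1: need (1, 1, 2) fits (2, 3, 2); releases (3, 1, 0), pool now (5, 4, 2)
  task-0: need (5, 1, 2) fits (5, 4, 2); releases (2, 1, 1), pool now (7, 5, 3)
  task-6: need (5, 4, 1) fits (7, 5, 3); releases (0, 2, 2), pool now (7, 7, 5)
  task-4: need (5, 5, 0) fits (7, 7, 5); releases (1, 1, 2), pool now (8, 8, 7)
  task-5: need (0, 1, 6) fits (8, 8, 7); releases (2, 0, 0), pool now (10, 8, 7)


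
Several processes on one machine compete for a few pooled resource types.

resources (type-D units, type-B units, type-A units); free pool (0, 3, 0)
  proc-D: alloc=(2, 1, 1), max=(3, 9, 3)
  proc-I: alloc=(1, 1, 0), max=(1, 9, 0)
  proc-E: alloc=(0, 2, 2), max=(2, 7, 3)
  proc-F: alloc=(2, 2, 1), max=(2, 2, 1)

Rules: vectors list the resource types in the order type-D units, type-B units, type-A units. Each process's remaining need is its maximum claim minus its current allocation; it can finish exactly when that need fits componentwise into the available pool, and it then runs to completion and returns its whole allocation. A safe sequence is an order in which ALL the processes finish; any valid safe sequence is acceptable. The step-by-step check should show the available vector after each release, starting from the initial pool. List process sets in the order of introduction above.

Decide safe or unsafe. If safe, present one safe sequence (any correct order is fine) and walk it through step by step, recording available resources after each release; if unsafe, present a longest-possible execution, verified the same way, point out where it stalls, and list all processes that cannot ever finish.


UNSAFE.
Key observation: the pool after proc-F, proc-E is (2, 7, 3); every surviving request exceeds it in type-B units, so progress ends there.
The run proc-F, proc-E cannot be extended any further. Check, step by step:
  pool = (0, 3, 0)
  proc-F: need (0, 0, 0) fits (0, 3, 0); releases (2, 2, 1), pool now (2, 5, 1)
  proc-E: need (2, 5, 1) fits (2, 5, 1); releases (0, 2, 2), pool now (2, 7, 3)
  proc-D cannot run: need (1, 8, 2) vs free (2, 7, 3) (insufficient type-B units)
  proc-I cannot run: need (0, 8, 0) vs free (2, 7, 3) (insufficient type-B units)
Permanently blocked: proc-D and proc-I.


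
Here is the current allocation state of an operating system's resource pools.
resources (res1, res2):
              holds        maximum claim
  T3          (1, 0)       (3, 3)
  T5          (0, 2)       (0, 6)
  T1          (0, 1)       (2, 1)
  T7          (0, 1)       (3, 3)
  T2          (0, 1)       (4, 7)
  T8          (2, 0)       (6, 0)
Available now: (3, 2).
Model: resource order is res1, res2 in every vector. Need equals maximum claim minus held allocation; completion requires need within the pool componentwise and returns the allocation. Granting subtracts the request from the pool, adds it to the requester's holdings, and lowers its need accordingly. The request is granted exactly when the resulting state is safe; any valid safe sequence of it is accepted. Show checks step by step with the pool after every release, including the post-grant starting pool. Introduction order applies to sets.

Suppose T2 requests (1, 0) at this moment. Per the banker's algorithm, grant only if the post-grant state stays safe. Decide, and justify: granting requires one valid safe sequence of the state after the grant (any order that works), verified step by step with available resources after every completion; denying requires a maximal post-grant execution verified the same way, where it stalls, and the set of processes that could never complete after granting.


GRANT. The post-grant state is safe; one safe sequence: T1, T3, T7, T5, T2, T8.
Key observation: the grant leaves (2, 2) free — enough for T1, whose release restarts the cascade.
Verifying the post-grant state step by step:
  pool = (2, 2)
  T1 needs (2, 0) <= (2, 2) -> finishes; pool += (0, 1) = (2, 3)
  T3 needs (2, 3) <= (2, 3) -> finishes; pool += (1, 0) = (3, 3)
  T7 needs (3, 2) <= (3, 3) -> finishes; pool += (0, 1) = (3, 4)
  T5 needs (0, 4) <= (3, 4) -> finishes; pool += (0, 2) = (3, 6)
  T2 needs (3, 6) <= (3, 6) -> finishes; pool += (1, 1) = (4, 7)
  T8 needs (4, 0) <= (4, 7) -> finishes; pool += (2, 0) = (6, 7)


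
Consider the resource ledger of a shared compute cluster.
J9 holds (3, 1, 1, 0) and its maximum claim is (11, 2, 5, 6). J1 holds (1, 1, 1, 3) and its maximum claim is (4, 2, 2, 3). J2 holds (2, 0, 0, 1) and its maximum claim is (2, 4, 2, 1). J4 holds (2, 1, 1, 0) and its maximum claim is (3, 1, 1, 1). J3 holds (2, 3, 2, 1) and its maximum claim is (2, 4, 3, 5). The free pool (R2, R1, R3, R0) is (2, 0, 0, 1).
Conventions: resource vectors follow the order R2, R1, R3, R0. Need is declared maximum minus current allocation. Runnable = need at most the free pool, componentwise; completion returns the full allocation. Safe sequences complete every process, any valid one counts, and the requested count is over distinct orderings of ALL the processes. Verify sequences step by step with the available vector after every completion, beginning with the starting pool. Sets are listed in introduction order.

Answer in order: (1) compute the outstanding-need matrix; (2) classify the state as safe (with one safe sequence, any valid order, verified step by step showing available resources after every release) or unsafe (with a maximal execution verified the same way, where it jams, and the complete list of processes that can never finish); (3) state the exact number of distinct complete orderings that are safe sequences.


(1) Need matrix, components ordered R2, R1, R3, R0:
  J9: (8, 1, 4, 6)
  J1: (3, 1, 1, 0)
  J2: (0, 4, 2, 0)
  J4: (1, 0, 0, 1)
  J3: (0, 1, 1, 4)
(2) SAFE — a valid safe sequence is J4, J1, J3, J2, J9.
Key observation: the first exact fit in this order is J4 — it needs (1, 0, 0, 1) with (2, 0, 0, 1) free, meeting a requested resource to the last unit.
Verifying each step:
  pool = (2, 0, 0, 1)
  J4 needs (1, 0, 0, 1) <= (2, 0, 0, 1) -> finishes; pool += (2, 1, 1, 0) = (4, 1, 1, 1)
  J1 needs (3, 1, 1, 0) <= (4, 1, 1, 1) -> finishes; pool += (1, 1, 1, 3) = (5, 2, 2, 4)
  J3 needs (0, 1, 1, 4) <= (5, 2, 2, 4) -> finishes; pool += (2, 3, 2, 1) = (7, 5, 4, 5)
  J2 needs (0, 4, 2, 0) <= (7, 5, 4, 5) -> finishes; pool += (2, 0, 0, 1) = (9, 5, 4, 6)
  J9 needs (8, 1, 4, 6) <= (9, 5, 4, 6) -> finishes; pool += (3, 1, 1, 0) = (12, 6, 5, 6)
(3) Precisely 1 of the possible complete orderings is a safe sequence.


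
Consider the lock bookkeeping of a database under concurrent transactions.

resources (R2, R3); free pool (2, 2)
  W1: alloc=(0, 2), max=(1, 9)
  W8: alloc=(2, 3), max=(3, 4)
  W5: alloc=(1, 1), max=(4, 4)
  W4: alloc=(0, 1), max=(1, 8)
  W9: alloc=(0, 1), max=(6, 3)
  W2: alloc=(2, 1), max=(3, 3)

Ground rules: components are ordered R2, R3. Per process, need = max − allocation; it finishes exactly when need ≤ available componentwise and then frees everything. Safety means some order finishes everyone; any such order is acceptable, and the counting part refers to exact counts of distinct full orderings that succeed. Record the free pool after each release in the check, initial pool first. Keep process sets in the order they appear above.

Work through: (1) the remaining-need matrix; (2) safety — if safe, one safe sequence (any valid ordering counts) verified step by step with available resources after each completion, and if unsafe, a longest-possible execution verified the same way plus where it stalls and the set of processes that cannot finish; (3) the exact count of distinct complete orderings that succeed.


(1) Remaining need (order R2, R3):
  W1: (1, 7)
  W8: (1, 1)
  W5: (3, 3)
  W4: (1, 7)
  W9: (6, 2)
  W2: (1, 2)
(2) SAFE — a valid safe sequence is W8, W2, W5, W9, W4, W1.
Key observation: no step in this order meets a requested resource exactly; the smallest headroom is 1, first reached at W8 (need (1, 1), pool (2, 2)).
Verifying each step:
  pool = (2, 2)
  run W8 (needs (1, 1), free (2, 2)); after release of (2, 3) the pool is (4, 5)
  run W2 (needs (1, 2), free (4, 5)); after release of (2, 1) the pool is (6, 6)
  run W5 (needs (3, 3), free (6, 6)); after release of (1, 1) the pool is (7, 7)
  run W9 (needs (6, 2), free (7, 7)); after release of (0, 1) the pool is (7, 8)
  run W4 (needs (1, 7), free (7, 8)); after release of (0, 1) the pool is (7, 9)
  run W1 (needs (1, 7), free (7, 9)); after release of (0, 2) the pool is (7, 11)
(3) The exact count: 36 of the possible complete orderings are safe sequences.


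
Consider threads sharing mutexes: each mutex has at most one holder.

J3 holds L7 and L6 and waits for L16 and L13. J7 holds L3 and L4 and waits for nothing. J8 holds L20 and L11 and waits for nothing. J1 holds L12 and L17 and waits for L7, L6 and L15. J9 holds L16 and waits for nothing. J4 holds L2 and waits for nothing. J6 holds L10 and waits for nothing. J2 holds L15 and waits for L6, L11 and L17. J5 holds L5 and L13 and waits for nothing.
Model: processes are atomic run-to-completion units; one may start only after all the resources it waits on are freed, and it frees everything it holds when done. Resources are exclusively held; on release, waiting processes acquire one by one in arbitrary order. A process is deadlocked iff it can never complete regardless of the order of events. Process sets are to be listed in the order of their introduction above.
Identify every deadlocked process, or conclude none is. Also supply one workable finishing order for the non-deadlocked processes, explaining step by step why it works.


The deadlocked set is J1 and J2.
Key observation: along J1 -> J2 -> J1, each member waits on what the next one holds — a deadlock; no other process is dragged down with it.
A valid finishing order for the others: J8, J9, J7, J5, J6, J3, J4.
Verifying each step:
  run J8 (it waits on nothing); releases L20 and L11
  run J9 (it waits on nothing); releases L16
  run J7 (it waits on nothing); releases L3 and L4
  run J5 (it waits on nothing); releases L5 and L13
  run J6 (it waits on nothing); releases L10
  J3 waits on L16 and L13 — all released -> runs and releases L7 and L6
  run J4 (it waits on nothing); releases L2


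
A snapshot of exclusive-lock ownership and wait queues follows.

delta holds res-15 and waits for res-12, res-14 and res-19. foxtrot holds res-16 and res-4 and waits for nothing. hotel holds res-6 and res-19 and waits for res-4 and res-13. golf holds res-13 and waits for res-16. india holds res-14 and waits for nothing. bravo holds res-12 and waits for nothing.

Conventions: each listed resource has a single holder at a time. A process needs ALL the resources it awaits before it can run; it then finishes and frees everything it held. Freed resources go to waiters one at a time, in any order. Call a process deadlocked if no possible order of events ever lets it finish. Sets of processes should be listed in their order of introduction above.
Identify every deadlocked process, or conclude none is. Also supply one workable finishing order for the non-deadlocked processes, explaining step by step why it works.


Nothing here is deadlocked.
Key observation: although several processes wait, no cycle exists — each chain bottoms out at a free runner.
The rest can finish in the order foxtrot, golf, india, hotel, bravo, delta.
Step-by-step check:
  foxtrot: no waits; runs immediately, freeing res-16 and res-4
  golf waits on res-16 — all released -> runs and releases res-13
  india: no waits; runs immediately, freeing res-14
  hotel waits on res-4 and res-13 — all released -> runs and releases res-6 and res-19
  bravo: no waits; runs immediately, freeing res-12
  delta waits on res-12, res-14 and res-19 — all released -> runs and releases res-15


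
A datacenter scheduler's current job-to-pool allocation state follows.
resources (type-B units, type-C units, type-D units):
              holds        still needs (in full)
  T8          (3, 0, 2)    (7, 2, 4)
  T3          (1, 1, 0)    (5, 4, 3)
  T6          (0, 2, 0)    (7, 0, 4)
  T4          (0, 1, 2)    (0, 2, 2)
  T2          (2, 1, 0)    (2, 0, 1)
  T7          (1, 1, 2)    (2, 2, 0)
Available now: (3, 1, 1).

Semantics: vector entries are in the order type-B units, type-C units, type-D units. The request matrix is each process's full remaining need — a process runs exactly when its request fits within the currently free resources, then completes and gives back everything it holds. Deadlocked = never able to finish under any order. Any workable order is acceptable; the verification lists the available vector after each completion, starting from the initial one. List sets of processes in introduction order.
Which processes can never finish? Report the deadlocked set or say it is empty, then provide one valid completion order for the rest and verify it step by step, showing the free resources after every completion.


No process is deadlocked.
Key observation: beginning at T2, releases accumulate fast enough that every process eventually fits.
The rest can finish in the order T2, T7, T4, T3, T6, T8. Verifying each step:
  pool = (3, 1, 1)
  run T2 (needs (2, 0, 1), free (3, 1, 1)); after release of (2, 1, 0) the pool is (5, 2, 1)
  run T7 (needs (2, 2, 0), free (5, 2, 1)); after release of (1, 1, 2) the pool is (6, 3, 3)
  run T4 (needs (0, 2, 2), free (6, 3, 3)); after release of (0, 1, 2) the pool is (6, 4, 5)
  run T3 (needs (5, 4, 3), free (6, 4, 5)); after release of (1, 1, 0) the pool is (7, 5, 5)
  run T6 (needs (7, 0, 4), free (7, 5, 5)); after release of (0, 2, 0) the pool is (7, 7, 5)
  run T8 (needs (7, 2, 4), free (7, 7, 5)); after release of (3, 0, 2) the pool is (10, 7, 7)


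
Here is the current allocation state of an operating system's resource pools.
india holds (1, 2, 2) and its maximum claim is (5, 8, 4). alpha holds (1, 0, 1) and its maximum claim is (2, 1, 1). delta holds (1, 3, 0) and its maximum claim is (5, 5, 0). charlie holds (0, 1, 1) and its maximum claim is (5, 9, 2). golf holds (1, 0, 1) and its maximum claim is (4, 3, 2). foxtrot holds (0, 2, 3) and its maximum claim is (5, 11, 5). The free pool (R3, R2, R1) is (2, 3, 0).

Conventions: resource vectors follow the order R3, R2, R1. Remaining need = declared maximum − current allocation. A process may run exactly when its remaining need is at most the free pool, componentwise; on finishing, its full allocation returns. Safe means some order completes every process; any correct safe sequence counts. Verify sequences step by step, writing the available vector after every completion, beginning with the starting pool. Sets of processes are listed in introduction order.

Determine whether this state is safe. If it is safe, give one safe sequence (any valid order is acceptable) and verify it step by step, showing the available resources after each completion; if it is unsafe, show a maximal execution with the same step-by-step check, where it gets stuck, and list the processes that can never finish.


SAFE, for example via the order alpha, golf, delta, india, charlie, foxtrot.
Key observation: reading the order forward, golf is the first process whose need (3, 3, 1) meets the free pool (3, 3, 1) exactly on a resource it requests.
Step-by-step check:
  pool = (2, 3, 0)
  run alpha (needs (1, 1, 0), free (2, 3, 0)); after release of (1, 0, 1) the pool is (3, 3, 1)
  run golf (needs (3, 3, 1), free (3, 3, 1)); after release of (1, 0, 1) the pool is (4, 3, 2)
  run delta (needs (4, 2, 0), free (4, 3, 2)); after release of (1, 3, 0) the pool is (5, 6, 2)
  run india (needs (4, 6, 2), free (5, 6, 2)); after release of (1, 2, 2) the pool is (6, 8, 4)
  run charlie (needs (5, 8, 1), free (6, 8, 4)); after release of (0, 1, 1) the pool is (6, 9, 5)
  run foxtrot (needs (5, 9, 2), free (6, 9, 5)); after release of (0, 2, 3) the pool is (6, 11, 8)


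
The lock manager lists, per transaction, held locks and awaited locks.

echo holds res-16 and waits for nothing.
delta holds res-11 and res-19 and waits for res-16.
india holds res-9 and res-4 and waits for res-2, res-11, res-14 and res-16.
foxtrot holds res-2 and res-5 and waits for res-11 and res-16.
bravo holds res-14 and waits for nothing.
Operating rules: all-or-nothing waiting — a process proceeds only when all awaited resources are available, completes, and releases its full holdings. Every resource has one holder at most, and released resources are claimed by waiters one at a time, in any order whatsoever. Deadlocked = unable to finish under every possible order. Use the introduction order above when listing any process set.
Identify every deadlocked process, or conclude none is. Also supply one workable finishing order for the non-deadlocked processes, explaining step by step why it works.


No process is deadlocked.
Key observation: the waits form no ring: some process can always run, and its releases unblock the others one by one.
A valid finishing order for the others: echo, delta, foxtrot, bravo, india.
Verifying each step:
  echo: no waits; runs immediately, freeing res-16
  delta: everything it awaited (res-16) is free; runs, freeing res-11 and res-19
  foxtrot: everything it awaited (res-11 and res-16) is free; runs, freeing res-2 and res-5
  bravo: no waits; runs immediately, freeing res-14
  india: everything it awaited (res-2, res-11, res-14 and res-16) is free; runs, freeing res-9 and res-4


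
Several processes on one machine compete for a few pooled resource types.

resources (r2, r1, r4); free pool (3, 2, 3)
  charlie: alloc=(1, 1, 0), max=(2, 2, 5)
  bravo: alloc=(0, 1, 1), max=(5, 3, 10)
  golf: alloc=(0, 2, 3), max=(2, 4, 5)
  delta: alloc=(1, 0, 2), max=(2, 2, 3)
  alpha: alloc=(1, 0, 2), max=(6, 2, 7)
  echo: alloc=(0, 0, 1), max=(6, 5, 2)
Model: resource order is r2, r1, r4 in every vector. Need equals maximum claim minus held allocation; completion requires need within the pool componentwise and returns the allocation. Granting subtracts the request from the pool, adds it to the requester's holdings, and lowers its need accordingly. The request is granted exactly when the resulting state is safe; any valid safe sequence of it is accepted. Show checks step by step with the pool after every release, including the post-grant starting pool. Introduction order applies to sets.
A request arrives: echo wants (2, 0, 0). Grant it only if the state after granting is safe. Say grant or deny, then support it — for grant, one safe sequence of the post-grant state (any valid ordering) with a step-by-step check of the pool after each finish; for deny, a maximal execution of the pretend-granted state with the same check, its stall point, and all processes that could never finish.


DENY. Granting would leave the state unsafe.
Key observation: the wall is r2: completing delta, charlie, golf brings the pool only to (3, 5, 8), and all the rest need more.
On the post-grant state, delta, charlie, golf is a maximal run — nothing extends it. Check, step by step:
  pool = (1, 2, 3)
  run delta (needs (1, 2, 1), free (1, 2, 3)); after release of (1, 0, 2) the pool is (2, 2, 5)
  run charlie (needs (1, 1, 5), free (2, 2, 5)); after release of (1, 1, 0) the pool is (3, 3, 5)
  run golf (needs (2, 2, 2), free (3, 3, 5)); after release of (0, 2, 3) the pool is (3, 5, 8)
  bravo cannot run: need (5, 2, 9) vs free (3, 5, 8) (insufficient r2 and r4)
  alpha cannot run: need (5, 2, 5) vs free (3, 5, 8) (insufficient r2)
  echo cannot run: need (4, 5, 1) vs free (3, 5, 8) (insufficient r2)
Processes that could never finish after the grant: bravo, alpha and echo.


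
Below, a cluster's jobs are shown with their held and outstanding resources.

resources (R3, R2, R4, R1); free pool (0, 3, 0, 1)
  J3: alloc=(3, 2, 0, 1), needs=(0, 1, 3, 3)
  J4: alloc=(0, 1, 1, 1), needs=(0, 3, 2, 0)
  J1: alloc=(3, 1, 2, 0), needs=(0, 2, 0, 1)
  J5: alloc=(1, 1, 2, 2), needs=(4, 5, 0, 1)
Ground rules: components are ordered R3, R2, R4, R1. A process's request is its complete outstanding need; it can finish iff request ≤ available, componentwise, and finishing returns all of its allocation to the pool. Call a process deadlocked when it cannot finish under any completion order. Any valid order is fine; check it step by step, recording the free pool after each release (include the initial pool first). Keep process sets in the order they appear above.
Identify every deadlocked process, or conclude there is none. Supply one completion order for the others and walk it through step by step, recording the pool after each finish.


Deadlocked: J3 and J5.
Key observation: after J1, J4 the pool peaks at (3, 5, 3, 2), and each blocked process is short somewhere: J3 on R1; J5 on R3.
The rest can finish in the order J1, J4. Check, step by step:
  pool = (0, 3, 0, 1)
  J1: need (0, 2, 0, 1) fits (0, 3, 0, 1); releases (3, 1, 2, 0), pool now (3, 4, 2, 1)
  J4: need (0, 3, 2, 0) fits (3, 4, 2, 1); releases (0, 1, 1, 1), pool now (3, 5, 3, 2)
None of the blocked processes ever fits:
  blocked: J3 wants (0, 1, 3, 3), pool (3, 5, 3, 2) — not enough R1
  blocked: J5 wants (4, 5, 0, 1), pool (3, 5, 3, 2) — not enough R3


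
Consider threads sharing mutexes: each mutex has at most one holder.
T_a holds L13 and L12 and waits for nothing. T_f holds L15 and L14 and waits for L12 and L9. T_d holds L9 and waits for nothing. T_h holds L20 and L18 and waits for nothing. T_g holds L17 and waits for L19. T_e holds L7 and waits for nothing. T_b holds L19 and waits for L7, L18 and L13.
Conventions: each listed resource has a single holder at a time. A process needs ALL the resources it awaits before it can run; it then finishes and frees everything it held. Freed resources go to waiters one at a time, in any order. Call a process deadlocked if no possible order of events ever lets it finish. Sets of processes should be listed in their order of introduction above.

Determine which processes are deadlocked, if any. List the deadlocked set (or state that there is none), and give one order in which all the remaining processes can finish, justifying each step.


The deadlocked set is empty.
Key observation: all waits point, directly or indirectly, at processes that can finish, so nothing is permanently blocked.
A valid finishing order for the others: T_h, T_a, T_e, T_d, T_b, T_g, T_f.
Step-by-step check:
  T_h: no waits; runs immediately, freeing L20 and L18
  T_a: no waits; runs immediately, freeing L13 and L12
  T_e: no waits; runs immediately, freeing L7
  T_d: no waits; runs immediately, freeing L9
  T_b waits on L7, L18 and L13 — all released -> runs and releases L19
  T_g waits on L19 — all released -> runs and releases L17
  T_f waits on L12 and L9 — all released -> runs and releases L15 and L14


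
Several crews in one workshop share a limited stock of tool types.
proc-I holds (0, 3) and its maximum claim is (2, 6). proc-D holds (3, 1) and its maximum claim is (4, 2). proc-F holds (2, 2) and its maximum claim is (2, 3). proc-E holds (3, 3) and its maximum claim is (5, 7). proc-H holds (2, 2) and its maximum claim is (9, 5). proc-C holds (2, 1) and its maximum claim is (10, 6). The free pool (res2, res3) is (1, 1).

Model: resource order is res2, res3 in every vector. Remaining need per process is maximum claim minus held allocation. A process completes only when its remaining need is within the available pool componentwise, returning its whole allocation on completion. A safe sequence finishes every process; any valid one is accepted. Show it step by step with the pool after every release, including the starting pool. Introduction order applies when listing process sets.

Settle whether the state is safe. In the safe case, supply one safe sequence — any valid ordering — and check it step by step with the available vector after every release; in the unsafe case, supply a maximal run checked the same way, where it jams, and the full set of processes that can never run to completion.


SAFE, for example via the order proc-D, proc-F, proc-E, proc-I, proc-C, proc-H.
Key observation: the order's first zero-slack moment is proc-D ((1, 1) needed, (1, 1) free — a requested resource with nothing to spare).
Check, step by step:
  pool = (1, 1)
  proc-D: need (1, 1) fits (1, 1); releases (3, 1), pool now (4, 2)
  proc-F: need (0, 1) fits (4, 2); releases (2, 2), pool now (6, 4)
  proc-E: need (2, 4) fits (6, 4); releases (3, 3), pool now (9, 7)
  proc-I: need (2, 3) fits (9, 7); releases (0, 3), pool now (9, 10)
  proc-C: need (8, 5) fits (9, 10); releases (2, 1), pool now (11, 11)
  proc-H: need (7, 3) fits (11, 11); releases (2, 2), pool now (13, 13)


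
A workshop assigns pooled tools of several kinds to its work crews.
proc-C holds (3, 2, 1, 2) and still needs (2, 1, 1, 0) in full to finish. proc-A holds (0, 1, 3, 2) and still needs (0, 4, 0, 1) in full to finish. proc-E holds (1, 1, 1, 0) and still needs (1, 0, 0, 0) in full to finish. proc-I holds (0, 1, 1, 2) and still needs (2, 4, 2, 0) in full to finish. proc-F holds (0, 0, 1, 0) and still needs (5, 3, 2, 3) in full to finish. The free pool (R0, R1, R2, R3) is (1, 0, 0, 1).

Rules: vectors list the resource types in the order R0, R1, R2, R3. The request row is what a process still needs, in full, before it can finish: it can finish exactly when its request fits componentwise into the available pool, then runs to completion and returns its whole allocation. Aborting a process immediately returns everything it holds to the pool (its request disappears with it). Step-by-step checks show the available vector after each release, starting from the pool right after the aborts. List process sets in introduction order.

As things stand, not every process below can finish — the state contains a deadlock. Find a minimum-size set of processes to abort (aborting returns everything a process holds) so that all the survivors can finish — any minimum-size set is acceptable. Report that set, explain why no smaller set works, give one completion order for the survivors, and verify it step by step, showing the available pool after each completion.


Abort proc-A.
Key observation: the returned (0, 1, 3, 2) from proc-A is what brings proc-I — unrunnable before, under any order — into play at step 3.
Minimality: the empty abort set fails — the state is deadlocked as it stands.
Survivors finish in the order: proc-E, proc-C, proc-I, proc-F. Check, step by step (pool after the aborts first):
  pool = (1, 1, 3, 3)
  proc-E: need (1, 0, 0, 0) fits (1, 1, 3, 3); releases (1, 1, 1, 0), pool now (2, 2, 4, 3)
  proc-C: need (2, 1, 1, 0) fits (2, 2, 4, 3); releases (3, 2, 1, 2), pool now (5, 4, 5, 5)
  proc-I: need (2, 4, 2, 0) fits (5, 4, 5, 5); releases (0, 1, 1, 2), pool now (5, 5, 6, 7)
  proc-F: need (5, 3, 2, 3) fits (5, 5, 6, 7); releases (0, 0, 1, 0), pool now (5, 5, 7, 7)


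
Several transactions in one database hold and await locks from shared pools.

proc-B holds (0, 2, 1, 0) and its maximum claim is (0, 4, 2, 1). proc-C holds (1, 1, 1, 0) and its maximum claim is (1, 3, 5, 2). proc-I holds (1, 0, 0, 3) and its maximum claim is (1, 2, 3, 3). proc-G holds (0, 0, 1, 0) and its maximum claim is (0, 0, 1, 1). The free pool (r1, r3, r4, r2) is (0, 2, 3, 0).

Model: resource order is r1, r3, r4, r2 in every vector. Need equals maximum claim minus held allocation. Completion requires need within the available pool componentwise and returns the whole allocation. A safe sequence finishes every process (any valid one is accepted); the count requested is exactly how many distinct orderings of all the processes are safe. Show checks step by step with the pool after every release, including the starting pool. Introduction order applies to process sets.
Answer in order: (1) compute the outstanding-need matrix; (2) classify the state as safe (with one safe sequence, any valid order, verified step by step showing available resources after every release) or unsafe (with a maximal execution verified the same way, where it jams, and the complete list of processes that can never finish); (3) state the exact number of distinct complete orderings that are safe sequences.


(1) Outstanding need per process (order r1, r3, r4, r2):
  proc-B: (0, 2, 1, 1)
  proc-C: (0, 2, 4, 2)
  proc-I: (0, 2, 3, 0)
  proc-G: (0, 0, 0, 1)
(2) SAFE, for example via the order proc-I, proc-B, proc-G, proc-C.
Key observation: the order's first zero-slack moment is proc-I ((0, 2, 3, 0) needed, (0, 2, 3, 0) free — a requested resource with nothing to spare).
Verifying each step:
  pool = (0, 2, 3, 0)
  proc-I: need (0, 2, 3, 0) fits (0, 2, 3, 0); releases (1, 0, 0, 3), pool now (1, 2, 3, 3)
  proc-B: need (0, 2, 1, 1) fits (1, 2, 3, 3); releases (0, 2, 1, 0), pool now (1, 4, 4, 3)
  proc-G: need (0, 0, 0, 1) fits (1, 4, 4, 3); releases (0, 0, 1, 0), pool now (1, 4, 5, 3)
  proc-C: need (0, 2, 4, 2) fits (1, 4, 5, 3); releases (1, 1, 1, 0), pool now (2, 5, 6, 3)
(3) Precisely 4 of the possible complete orderings are safe sequences.


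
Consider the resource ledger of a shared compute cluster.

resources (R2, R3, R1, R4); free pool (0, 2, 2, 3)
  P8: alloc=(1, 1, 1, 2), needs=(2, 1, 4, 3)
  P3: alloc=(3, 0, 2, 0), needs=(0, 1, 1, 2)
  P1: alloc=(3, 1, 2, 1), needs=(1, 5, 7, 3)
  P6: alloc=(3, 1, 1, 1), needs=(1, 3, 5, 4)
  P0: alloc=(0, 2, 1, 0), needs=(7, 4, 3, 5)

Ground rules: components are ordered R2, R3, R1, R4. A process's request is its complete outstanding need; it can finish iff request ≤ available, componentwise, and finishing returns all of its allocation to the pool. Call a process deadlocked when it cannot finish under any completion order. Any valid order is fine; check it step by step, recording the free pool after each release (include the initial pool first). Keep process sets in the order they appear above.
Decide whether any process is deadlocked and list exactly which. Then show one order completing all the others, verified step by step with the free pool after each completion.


Nothing here is deadlocked.
Key observation: P3 leads a chain of completions in which each release enables another process.
A valid finishing order for the others: P3, P8, P6, P0, P1. Check, step by step:
  pool = (0, 2, 2, 3)
  run P3 (needs (0, 1, 1, 2), free (0, 2, 2, 3)); after release of (3, 0, 2, 0) the pool is (3, 2, 4, 3)
  run P8 (needs (2, 1, 4, 3), free (3, 2, 4, 3)); after release of (1, 1, 1, 2) the pool is (4, 3, 5, 5)
  run P6 (needs (1, 3, 5, 4), free (4, 3, 5, 5)); after release of (3, 1, 1, 1) the pool is (7, 4, 6, 6)
  run P0 (needs (7, 4, 3, 5), free (7, 4, 6, 6)); after release of (0, 2, 1, 0) the pool is (7, 6, 7, 6)
  run P1 (needs (1, 5, 7, 3), free (7, 6, 7, 6)); after release of (3, 1, 2, 1) the pool is (10, 7, 9, 7)


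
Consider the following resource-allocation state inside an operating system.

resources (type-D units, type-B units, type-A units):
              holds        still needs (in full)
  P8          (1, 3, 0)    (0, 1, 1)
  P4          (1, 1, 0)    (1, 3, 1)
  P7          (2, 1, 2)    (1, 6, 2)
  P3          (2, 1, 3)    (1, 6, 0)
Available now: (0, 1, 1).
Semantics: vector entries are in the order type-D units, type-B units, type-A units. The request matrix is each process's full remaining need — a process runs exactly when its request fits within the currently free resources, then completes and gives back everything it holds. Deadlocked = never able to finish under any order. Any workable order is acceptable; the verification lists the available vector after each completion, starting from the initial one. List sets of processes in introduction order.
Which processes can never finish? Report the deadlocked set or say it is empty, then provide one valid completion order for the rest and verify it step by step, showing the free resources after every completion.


The deadlocked set is P7 and P3.
Key observation: even finishing P8, P4 leaves just (2, 5, 1) free — too little type-B units for any of the remaining processes.
A valid finishing order for the others: P8, P4. Check, step by step:
  pool = (0, 1, 1)
  run P8 (needs (0, 1, 1), free (0, 1, 1)); after release of (1, 3, 0) the pool is (1, 4, 1)
  run P4 (needs (1, 3, 1), free (1, 4, 1)); after release of (1, 1, 0) the pool is (2, 5, 1)
None of the blocked processes ever fits:
  blocked: P7 wants (1, 6, 2), pool (2, 5, 1) — not enough type-B units and type-A units
  blocked: P3 wants (1, 6, 0), pool (2, 5, 1) — not enough type-B units


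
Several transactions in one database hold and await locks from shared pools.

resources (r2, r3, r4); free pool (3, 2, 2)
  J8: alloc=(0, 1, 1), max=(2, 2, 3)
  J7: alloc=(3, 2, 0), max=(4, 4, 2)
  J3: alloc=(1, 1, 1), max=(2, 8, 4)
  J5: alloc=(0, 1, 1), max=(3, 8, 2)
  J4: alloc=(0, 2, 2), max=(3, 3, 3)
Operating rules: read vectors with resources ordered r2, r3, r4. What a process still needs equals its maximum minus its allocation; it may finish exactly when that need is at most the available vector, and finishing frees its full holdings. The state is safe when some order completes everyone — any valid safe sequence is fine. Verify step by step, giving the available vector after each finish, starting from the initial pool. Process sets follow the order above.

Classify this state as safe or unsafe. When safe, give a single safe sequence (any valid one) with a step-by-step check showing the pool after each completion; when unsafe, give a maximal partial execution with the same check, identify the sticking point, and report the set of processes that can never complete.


SAFE, for example via the order J7, J8, J4, J5, J3.
Key observation: at J7 the run first touches a limit — (1, 2, 2) against (3, 2, 2), exact on a resource it actually requests.
Walking it through:
  pool = (3, 2, 2)
  run J7 (needs (1, 2, 2), free (3, 2, 2)); after release of (3, 2, 0) the pool is (6, 4, 2)
  run J8 (needs (2, 1, 2), free (6, 4, 2)); after release of (0, 1, 1) the pool is (6, 5, 3)
  run J4 (needs (3, 1, 1), free (6, 5, 3)); after release of (0, 2, 2) the pool is (6, 7, 5)
  run J5 (needs (3, 7, 1), free (6, 7, 5)); after release of (0, 1, 1) the pool is (6, 8, 6)
  run J3 (needs (1, 7, 3), free (6, 8, 6)); after release of (1, 1, 1) the pool is (7, 9, 7)


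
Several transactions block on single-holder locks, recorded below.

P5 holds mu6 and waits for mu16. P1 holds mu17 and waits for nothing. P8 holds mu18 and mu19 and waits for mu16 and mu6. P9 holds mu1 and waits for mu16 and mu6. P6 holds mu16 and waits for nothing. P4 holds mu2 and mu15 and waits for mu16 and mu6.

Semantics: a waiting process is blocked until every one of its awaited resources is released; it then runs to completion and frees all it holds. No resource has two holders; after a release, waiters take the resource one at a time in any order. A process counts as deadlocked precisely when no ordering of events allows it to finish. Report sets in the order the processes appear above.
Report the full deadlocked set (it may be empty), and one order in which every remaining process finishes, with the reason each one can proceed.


The deadlocked set is empty.
Key observation: the wait relation is loop-free; peeling off processes with no waits unwinds the whole state.
One completion order for the rest: P6, P5, P4, P8, P1, P9.
Walking it through:
  run P6 (it waits on nothing); releases mu16
  P5: everything it awaited (mu16) is free; runs, freeing mu6
  P4: everything it awaited (mu16 and mu6) is free; runs, freeing mu2 and mu15
  P8: everything it awaited (mu16 and mu6) is free; runs, freeing mu18 and mu19
  run P1 (it waits on nothing); releases mu17
  P9: everything it awaited (mu16 and mu6) is free; runs, freeing mu1


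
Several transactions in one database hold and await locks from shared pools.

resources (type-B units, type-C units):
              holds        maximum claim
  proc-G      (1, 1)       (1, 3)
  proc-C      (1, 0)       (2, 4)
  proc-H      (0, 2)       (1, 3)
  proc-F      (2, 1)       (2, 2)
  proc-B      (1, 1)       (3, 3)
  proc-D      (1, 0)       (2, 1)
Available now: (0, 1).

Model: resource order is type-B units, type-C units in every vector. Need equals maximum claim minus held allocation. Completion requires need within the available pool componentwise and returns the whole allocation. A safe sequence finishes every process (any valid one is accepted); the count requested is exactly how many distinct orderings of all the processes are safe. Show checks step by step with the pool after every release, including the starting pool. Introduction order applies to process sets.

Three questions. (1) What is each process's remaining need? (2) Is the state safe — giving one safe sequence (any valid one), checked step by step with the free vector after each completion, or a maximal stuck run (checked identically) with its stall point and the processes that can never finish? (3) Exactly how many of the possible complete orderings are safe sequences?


(1) Outstanding need per process (order type-B units, type-C units):
  proc-G: (0, 2)
  proc-C: (1, 4)
  proc-H: (1, 1)
  proc-F: (0, 1)
  proc-B: (2, 2)
  proc-D: (1, 1)
(2) SAFE. One safe sequence: proc-F, proc-D, proc-H, proc-B, proc-C, proc-G.
Key observation: at proc-F the run first touches a limit — (0, 1) against (0, 1), exact on a resource it actually requests.
Step-by-step check:
  pool = (0, 1)
  proc-F needs (0, 1) <= (0, 1) -> finishes; pool += (2, 1) = (2, 2)
  proc-D needs (1, 1) <= (2, 2) -> finishes; pool += (1, 0) = (3, 2)
  proc-H needs (1, 1) <= (3, 2) -> finishes; pool += (0, 2) = (3, 4)
  proc-B needs (2, 2) <= (3, 4) -> finishes; pool += (1, 1) = (4, 5)
  proc-C needs (1, 4) <= (4, 5) -> finishes; pool += (1, 0) = (5, 5)
  proc-G needs (0, 2) <= (5, 5) -> finishes; pool += (1, 1) = (6, 6)
(3) Precisely 70 of the possible complete orderings are safe sequences.
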